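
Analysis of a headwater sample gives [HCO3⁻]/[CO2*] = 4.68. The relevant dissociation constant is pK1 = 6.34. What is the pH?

pH = 7.01

From K1 = [H⁺][HCO3⁻]/[CO2*]:  pH = pK1 + log₁₀([HCO3⁻]/[CO2*])
log₁₀(4.68) = +0.670
pH = 6.34 + (+0.670) = 7.01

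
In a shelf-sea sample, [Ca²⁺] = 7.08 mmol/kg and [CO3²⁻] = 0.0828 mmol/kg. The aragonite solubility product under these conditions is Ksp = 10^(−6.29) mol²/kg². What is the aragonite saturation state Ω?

Ksp = 10^(−6.29) = 5.129×10^-7
Ω = [Ca²⁺][CO3²⁻]/Ksp = (7.08×10^-3)(0.0828×10^-3) / 5.129×10^-7 = 1.14

Ω = 1.14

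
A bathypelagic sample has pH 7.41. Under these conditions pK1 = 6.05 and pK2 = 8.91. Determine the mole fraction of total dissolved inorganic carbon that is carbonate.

α₂ = 0.0294

α₂ = 1 / (1 + [H⁺]/K2 + [H⁺]²/(K1K2)) = 1 / (1 + 10^+1.50 + 10^+0.14)
   = 1 / (1 + 31.623 + 1.3804) = 1/34.003 = 0.02941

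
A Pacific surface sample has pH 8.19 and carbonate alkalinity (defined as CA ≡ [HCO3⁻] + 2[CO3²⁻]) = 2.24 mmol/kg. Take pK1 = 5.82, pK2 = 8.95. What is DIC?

CA = [HCO3⁻] + 2[CO3²⁻] = (α₁ + 2α₂)·DIC
At pH 8.19: [H⁺]/K1 = 10^-2.37 = 0.0042658, K2/[H⁺] = 10^-0.76 = 0.17378
α₁ = 1/(1 + 0.0042658 + 0.17378) = 1/1.1780 = 0.8489; α₂ = α₁·K2/[H⁺] = 0.1475
α₁ + 2α₂ = 1.1439
DIC = CA / (α₁ + 2α₂) = 2.24 / 1.1439 = 1.96 mmol/kg

DIC = 1.96 mmol/kg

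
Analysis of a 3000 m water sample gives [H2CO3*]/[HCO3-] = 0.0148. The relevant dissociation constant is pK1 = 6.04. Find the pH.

From K1 = [H⁺][HCO3-]/[H2CO3*]:  pH = pK1 − log₁₀([H2CO3*]/[HCO3-])
log₁₀(0.0148) = -1.830
pH = 6.04 − (-1.830) = 7.87

pH = 7.87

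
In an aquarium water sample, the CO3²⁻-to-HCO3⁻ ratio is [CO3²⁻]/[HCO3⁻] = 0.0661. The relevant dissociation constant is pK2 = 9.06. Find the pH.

pH = 7.88

From K2 = [H⁺][CO3²⁻]/[HCO3⁻]:  pH = pK2 + log₁₀([CO3²⁻]/[HCO3⁻])
log₁₀(0.0661) = -1.180
pH = 9.06 + (-1.180) = 7.88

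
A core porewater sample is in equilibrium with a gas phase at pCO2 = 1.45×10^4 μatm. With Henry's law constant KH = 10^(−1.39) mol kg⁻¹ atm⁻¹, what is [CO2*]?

KH = 10^(−1.39) = 4.074×10^-2 mol kg⁻¹ atm⁻¹
[CO2*] = KH · pCO2 = 4.074×10^-2 × 1.45×10^4×10^-6 atm = 5.91×10^-4 mol/kg

[CO2*] = 591 μmol/kg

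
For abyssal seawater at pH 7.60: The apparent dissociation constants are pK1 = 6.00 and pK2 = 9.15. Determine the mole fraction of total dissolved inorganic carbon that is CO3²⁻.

α₂ = 0.0268

α₂ = 1 / (1 + [H⁺]/K2 + [H⁺]²/(K1K2)) = 1 / (1 + 10^+1.55 + 10^-0.05)
   = 1 / (1 + 35.481 + 0.89125) = 1/37.373 = 0.02676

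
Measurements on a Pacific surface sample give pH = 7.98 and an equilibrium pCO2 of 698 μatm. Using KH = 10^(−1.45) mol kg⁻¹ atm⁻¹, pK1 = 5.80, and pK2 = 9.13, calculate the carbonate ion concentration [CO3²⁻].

[CO2*] = KH · pCO2 = 10^(−1.45) × 698×10^-6 = 2.477×10^-5 mol/kg
α₀ = 1/(1 + K1/[H⁺] + K1K2/[H⁺]²) = 1/(1 + 10^+2.18 + 10^+1.03) = 0.006132
DIC = [CO2*]/α₀ = 2.477×10^-5 / 0.006132 = 4.039 mmol/kg
[CO3²⁻] = α₂·DIC; α₂ = 0.06571, so [CO3²⁻] = 0.06571 × 4.039 = 0.265 mmol/kg

[CO3²⁻] = 0.265 mmol/kg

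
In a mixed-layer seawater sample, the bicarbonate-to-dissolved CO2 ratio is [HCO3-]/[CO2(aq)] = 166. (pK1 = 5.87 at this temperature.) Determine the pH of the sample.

From K1 = [H⁺][HCO3-]/[CO2(aq)]:  pH = pK1 + log₁₀([HCO3-]/[CO2(aq)])
log₁₀(166) = +2.220
pH = 5.87 + (+2.220) = 8.09

pH = 8.09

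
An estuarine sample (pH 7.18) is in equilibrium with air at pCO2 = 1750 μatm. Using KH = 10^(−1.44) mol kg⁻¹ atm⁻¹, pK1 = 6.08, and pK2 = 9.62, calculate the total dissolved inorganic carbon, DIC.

[CO2*] = KH · pCO2 = 10^(−1.44) × 1750×10^-6 = 6.354×10^-5 mol/kg
α₀ = 1/(1 + K1/[H⁺] + K1K2/[H⁺]²) = 1/(1 + 10^+1.10 + 10^-1.34) = 0.07334
DIC = [CO2*]/α₀ = 6.354×10^-5 / 0.07334 = 0.866 mmol/kg

DIC = 0.866 mmol/kg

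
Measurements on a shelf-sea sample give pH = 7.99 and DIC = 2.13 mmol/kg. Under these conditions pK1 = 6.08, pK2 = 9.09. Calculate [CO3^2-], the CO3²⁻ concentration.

α₂ = 1 / (1 + [H⁺]/K2 + [H⁺]²/(K1K2)) = 1 / (1 + 10^+1.10 + 10^-0.81)
   = 1 / (1 + 12.589 + 0.15488) = 1/13.744 = 0.07276
[CO3²⁻] = α₂ × DIC = 0.07276 × 2.13 = 0.155 mmol/kg

[CO3²⁻] = 0.155 mmol/kg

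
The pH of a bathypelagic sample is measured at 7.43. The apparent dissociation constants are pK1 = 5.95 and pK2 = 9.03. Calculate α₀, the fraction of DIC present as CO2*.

α₀ = 0.0313

α₀ = 1 / (1 + K1/[H⁺] + K1K2/[H⁺]²) = 1 / (1 + 10^+1.48 + 10^-0.12)
   = 1 / (1 + 30.200 + 0.75858) = 1/31.958 = 0.03129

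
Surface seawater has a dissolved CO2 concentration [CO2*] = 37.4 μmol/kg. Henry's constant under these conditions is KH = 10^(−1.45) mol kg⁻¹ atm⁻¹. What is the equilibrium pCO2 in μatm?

KH = 10^(−1.45) = 3.548×10^-2 mol kg⁻¹ atm⁻¹
pCO2 = [CO2*]/KH = 37.4×10^-6 / 3.548×10^-2 = 1.05×10^-3 atm = 1050 μatm

pCO2 = 1050 μatm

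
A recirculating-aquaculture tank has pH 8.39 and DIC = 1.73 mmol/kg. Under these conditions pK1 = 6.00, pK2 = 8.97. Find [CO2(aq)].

α₀ = 1 / (1 + K1/[H⁺] + K1K2/[H⁺]²) = 1 / (1 + 10^+2.39 + 10^+1.81)
   = 1 / (1 + 245.47 + 64.565) = 1/311.04 = 0.003215
[CO2*] = α₀ × DIC = 0.003215 × 1.73 = 0.00556 mmol/kg = 5.56 μmol/kg

[CO2*] = 5.56 μmol/kg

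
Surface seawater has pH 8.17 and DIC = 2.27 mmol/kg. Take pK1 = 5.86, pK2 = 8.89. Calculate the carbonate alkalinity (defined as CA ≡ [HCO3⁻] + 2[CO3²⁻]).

CA = [HCO3⁻] + 2[CO3²⁻] = (α₁ + 2α₂)·DIC
At pH 8.17: [H⁺]/K1 = 10^-2.31 = 0.0048978, K2/[H⁺] = 10^-0.72 = 0.19055
α₁ = 1/(1 + 0.0048978 + 0.19055) = 1/1.1954 = 0.8365; α₂ = α₁·K2/[H⁺] = 0.1594
α₁ + 2α₂ = 1.1553
CA = 1.1553 × 2.27 = 2.62 mmol/kg

CA = 2.62 mmol/kg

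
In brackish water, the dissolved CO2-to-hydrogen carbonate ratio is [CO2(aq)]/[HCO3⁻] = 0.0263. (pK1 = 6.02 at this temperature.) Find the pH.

pH = 7.60

From K1 = [H⁺][HCO3⁻]/[CO2(aq)]:  pH = pK1 − log₁₀([CO2(aq)]/[HCO3⁻])
log₁₀(0.0263) = -1.580
pH = 6.02 − (-1.580) = 7.60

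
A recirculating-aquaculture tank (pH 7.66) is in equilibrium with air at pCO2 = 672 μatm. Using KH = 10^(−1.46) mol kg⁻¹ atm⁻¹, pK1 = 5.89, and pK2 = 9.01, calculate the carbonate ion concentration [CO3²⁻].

[CO3²⁻] = 0.0613 mmol/kg

[CO2*] = KH · pCO2 = 10^(−1.46) × 672×10^-6 = 2.330×10^-5 mol/kg
α₀ = 1/(1 + K1/[H⁺] + K1K2/[H⁺]²) = 1/(1 + 10^+1.77 + 10^+0.42) = 0.01600
DIC = [CO2*]/α₀ = 2.330×10^-5 / 0.01600 = 1.457 mmol/kg
[CO3²⁻] = α₂·DIC; α₂ = 0.04207, so [CO3²⁻] = 0.04207 × 1.457 = 0.0613 mmol/kg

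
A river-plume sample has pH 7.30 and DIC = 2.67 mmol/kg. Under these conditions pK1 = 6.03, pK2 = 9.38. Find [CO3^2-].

[CO3²⁻] = 0.0209 mmol/kg

α₂ = 1 / (1 + [H⁺]/K2 + [H⁺]²/(K1K2)) = 1 / (1 + 10^+2.08 + 10^+0.81)
   = 1 / (1 + 120.23 + 6.4565) = 1/127.68 = 0.007832
[CO3²⁻] = α₂ × DIC = 0.007832 × 2.67 = 0.0209 mmol/kg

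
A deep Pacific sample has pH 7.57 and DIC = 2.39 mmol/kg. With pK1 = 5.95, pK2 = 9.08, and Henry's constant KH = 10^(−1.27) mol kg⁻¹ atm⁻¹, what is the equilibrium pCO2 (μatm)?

α₀ = 1 / (1 + K1/[H⁺] + K1K2/[H⁺]²) = 1 / (1 + 10^+1.62 + 10^+0.11)
   = 1 / (1 + 41.687 + 1.2882) = 1/43.975 = 0.02274
[CO2*] = α₀ × DIC = 0.02274 × 2.39 = 0.05435 mmol/kg
pCO2 = [CO2*]/KH = 5.435×10^-5 / 5.370×10^-2 = 1010 μatm

pCO2 = 1010 μatm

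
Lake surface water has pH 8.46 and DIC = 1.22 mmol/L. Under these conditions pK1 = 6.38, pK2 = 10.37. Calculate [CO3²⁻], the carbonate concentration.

[CO3²⁻] = 14.7 μmol/L

α₂ = 1 / (1 + [H⁺]/K2 + [H⁺]²/(K1K2)) = 1 / (1 + 10^+1.91 + 10^-0.17)
   = 1 / (1 + 81.283 + 0.67608) = 1/82.959 = 0.01205
[CO3²⁻] = α₂ × DIC = 0.01205 × 1.22 = 0.0147 mmol/L = 14.7 μmol/L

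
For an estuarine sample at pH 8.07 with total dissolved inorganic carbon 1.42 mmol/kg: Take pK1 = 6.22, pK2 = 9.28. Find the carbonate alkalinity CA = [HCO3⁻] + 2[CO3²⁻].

CA = [HCO3⁻] + 2[CO3²⁻] = (α₁ + 2α₂)·DIC
At pH 8.07: [H⁺]/K1 = 10^-1.85 = 0.014125, K2/[H⁺] = 10^-1.21 = 0.061660
α₁ = 1/(1 + 0.014125 + 0.061660) = 1/1.0758 = 0.9296; α₂ = α₁·K2/[H⁺] = 0.05732
α₁ + 2α₂ = 1.0442
CA = 1.0442 × 1.42 = 1.48 mmol/kg

CA = 1.48 mmol/kg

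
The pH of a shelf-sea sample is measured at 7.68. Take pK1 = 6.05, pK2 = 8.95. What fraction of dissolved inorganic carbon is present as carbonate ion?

α₂ = 1 / (1 + [H⁺]/K2 + [H⁺]²/(K1K2)) = 1 / (1 + 10^+1.27 + 10^-0.36)
   = 1 / (1 + 18.621 + 0.43652) = 1/20.057 = 0.04986

α₂ = 0.0499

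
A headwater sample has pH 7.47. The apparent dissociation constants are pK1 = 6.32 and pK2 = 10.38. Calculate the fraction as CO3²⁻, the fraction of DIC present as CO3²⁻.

α₂ = 0.00115

α₂ = 1 / (1 + [H⁺]/K2 + [H⁺]²/(K1K2)) = 1 / (1 + 10^+2.91 + 10^+1.76)
   = 1 / (1 + 812.83 + 57.544) = 1/871.37 = 0.001148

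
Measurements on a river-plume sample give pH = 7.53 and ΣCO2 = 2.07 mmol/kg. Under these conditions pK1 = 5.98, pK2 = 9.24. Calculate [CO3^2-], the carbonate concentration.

[CO3²⁻] = 0.0385 mmol/kg

α₂ = 1 / (1 + [H⁺]/K2 + [H⁺]²/(K1K2)) = 1 / (1 + 10^+1.71 + 10^+0.16)
   = 1 / (1 + 51.286 + 1.4454) = 1/53.732 = 0.01861
[CO3²⁻] = α₂ × DIC = 0.01861 × 2.07 = 0.0385 mmol/kg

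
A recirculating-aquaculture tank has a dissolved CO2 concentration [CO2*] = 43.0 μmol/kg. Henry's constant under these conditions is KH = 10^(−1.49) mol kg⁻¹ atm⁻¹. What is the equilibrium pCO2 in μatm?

pCO2 = 1330 μatm

KH = 10^(−1.49) = 3.236×10^-2 mol kg⁻¹ atm⁻¹
pCO2 = [CO2*]/KH = 43.0×10^-6 / 3.236×10^-2 = 1.33×10^-3 atm = 1330 μatm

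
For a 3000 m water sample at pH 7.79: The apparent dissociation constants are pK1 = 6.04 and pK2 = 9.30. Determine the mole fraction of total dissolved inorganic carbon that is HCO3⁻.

α₁ = 0.954

α₁ = 1 / (1 + [H⁺]/K1 + K2/[H⁺]) = 1 / (1 + 10^-1.75 + 10^-1.51)
   = 1 / (1 + 0.017783 + 0.030903) = 1/1.0487 = 0.9536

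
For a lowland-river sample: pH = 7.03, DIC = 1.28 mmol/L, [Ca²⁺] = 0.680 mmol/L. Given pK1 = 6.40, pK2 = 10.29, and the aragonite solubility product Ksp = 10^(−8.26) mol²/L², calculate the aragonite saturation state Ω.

α₂ = 1 / (1 + [H⁺]/K2 + [H⁺]²/(K1K2)) = 1 / (1 + 10^+3.26 + 10^+2.63)
   = 1 / (1 + 1819.7 + 426.58) = 1/2247.3 = 0.0004450
[CO3²⁻] = α₂ × DIC = 0.0004450 × 1.28 = 0.0005696 mmol/L = 0.5696 μmol/L
Ksp = 10^(−8.26) = 5.495×10^-9
Ω = [Ca²⁺][CO3²⁻]/Ksp = (0.680×10^-3)(5.696×10^-7) / 5.495×10^-9 = 0.0705

Ω = 0.0705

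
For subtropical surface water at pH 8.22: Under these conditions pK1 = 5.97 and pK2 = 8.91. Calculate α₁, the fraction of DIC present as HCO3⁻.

α₁ = 0.827

α₁ = 1 / (1 + [H⁺]/K1 + K2/[H⁺]) = 1 / (1 + 10^-2.25 + 10^-0.69)
   = 1 / (1 + 0.0056234 + 0.20417) = 1/1.2098 = 0.8266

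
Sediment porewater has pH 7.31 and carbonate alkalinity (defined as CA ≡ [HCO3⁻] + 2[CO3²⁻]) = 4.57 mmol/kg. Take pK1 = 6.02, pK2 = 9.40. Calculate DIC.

DIC = 4.76 mmol/kg

CA = [HCO3⁻] + 2[CO3²⁻] = (α₁ + 2α₂)·DIC
At pH 7.31: [H⁺]/K1 = 10^-1.29 = 0.051286, K2/[H⁺] = 10^-2.09 = 0.0081283
α₁ = 1/(1 + 0.051286 + 0.0081283) = 1/1.0594 = 0.9439; α₂ = α₁·K2/[H⁺] = 0.007672
α₁ + 2α₂ = 0.9593
DIC = CA / (α₁ + 2α₂) = 4.57 / 0.9593 = 4.76 mmol/kg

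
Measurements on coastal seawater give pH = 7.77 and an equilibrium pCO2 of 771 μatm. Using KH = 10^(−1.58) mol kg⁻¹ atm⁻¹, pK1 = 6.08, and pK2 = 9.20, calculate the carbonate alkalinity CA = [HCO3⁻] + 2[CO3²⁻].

CA = 1.07 mmol/kg

[CO2*] = KH · pCO2 = 10^(−1.58) × 771×10^-6 = 2.028×10^-5 mol/kg
α₀ = 1/(1 + K1/[H⁺] + K1K2/[H⁺]²) = 1/(1 + 10^+1.69 + 10^+0.26) = 0.01931
DIC = [CO2*]/α₀ = 2.028×10^-5 / 0.01931 = 1.050 mmol/kg
CA = (α₁ + 2α₂)·DIC = (0.9456 + 2×0.03513) × 1.050 = 1.07 mmol/kg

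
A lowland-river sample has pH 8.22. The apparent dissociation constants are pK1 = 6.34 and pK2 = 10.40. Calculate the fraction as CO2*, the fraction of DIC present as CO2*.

α₀ = 0.0129

α₀ = 1 / (1 + K1/[H⁺] + K1K2/[H⁺]²) = 1 / (1 + 10^+1.88 + 10^-0.30)
   = 1 / (1 + 75.858 + 0.50119) = 1/77.359 = 0.01293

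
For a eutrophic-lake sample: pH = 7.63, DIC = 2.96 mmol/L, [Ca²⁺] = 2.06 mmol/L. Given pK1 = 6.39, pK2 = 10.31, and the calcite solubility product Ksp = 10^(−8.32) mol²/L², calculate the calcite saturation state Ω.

Ω = 2.51

α₂ = 1 / (1 + [H⁺]/K2 + [H⁺]²/(K1K2)) = 1 / (1 + 10^+2.68 + 10^+1.44)
   = 1 / (1 + 478.63 + 27.542) = 1/507.17 = 0.001972
[CO3²⁻] = α₂ × DIC = 0.001972 × 2.96 = 0.005836 mmol/L = 5.836 μmol/L
Ksp = 10^(−8.32) = 4.786×10^-9
Ω = [Ca²⁺][CO3²⁻]/Ksp = (2.06×10^-3)(5.836×10^-6) / 4.786×10^-9 = 2.51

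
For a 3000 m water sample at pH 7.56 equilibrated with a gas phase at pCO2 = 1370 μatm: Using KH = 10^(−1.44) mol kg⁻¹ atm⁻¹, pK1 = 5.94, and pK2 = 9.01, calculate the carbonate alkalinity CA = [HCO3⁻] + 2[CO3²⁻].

CA = 2.22 mmol/kg

[CO2*] = KH · pCO2 = 10^(−1.44) × 1370×10^-6 = 4.974×10^-5 mol/kg
α₀ = 1/(1 + K1/[H⁺] + K1K2/[H⁺]²) = 1/(1 + 10^+1.62 + 10^+0.17) = 0.02264
DIC = [CO2*]/α₀ = 4.974×10^-5 / 0.02264 = 2.197 mmol/kg
CA = (α₁ + 2α₂)·DIC = (0.9439 + 2×0.03349) × 2.197 = 2.22 mmol/kg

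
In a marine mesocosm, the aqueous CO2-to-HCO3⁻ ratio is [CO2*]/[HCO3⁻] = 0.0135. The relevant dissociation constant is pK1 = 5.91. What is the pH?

pH = 7.78

From K1 = [H⁺][HCO3⁻]/[CO2*]:  pH = pK1 − log₁₀([CO2*]/[HCO3⁻])
log₁₀(0.0135) = -1.870
pH = 5.91 − (-1.870) = 7.78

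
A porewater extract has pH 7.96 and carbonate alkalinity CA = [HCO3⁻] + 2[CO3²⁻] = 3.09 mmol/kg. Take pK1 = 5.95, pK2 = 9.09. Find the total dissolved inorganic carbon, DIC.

CA = [HCO3⁻] + 2[CO3²⁻] = (α₁ + 2α₂)·DIC
At pH 7.96: [H⁺]/K1 = 10^-2.01 = 0.0097724, K2/[H⁺] = 10^-1.13 = 0.074131
α₁ = 1/(1 + 0.0097724 + 0.074131) = 1/1.0839 = 0.9226; α₂ = α₁·K2/[H⁺] = 0.06839
α₁ + 2α₂ = 1.0594
DIC = CA / (α₁ + 2α₂) = 3.09 / 1.0594 = 2.92 mmol/kg

DIC = 2.92 mmol/kg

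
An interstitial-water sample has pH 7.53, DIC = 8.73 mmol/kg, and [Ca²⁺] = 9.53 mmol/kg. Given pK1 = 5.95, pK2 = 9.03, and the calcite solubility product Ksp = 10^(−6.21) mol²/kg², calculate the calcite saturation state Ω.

Ω = 4.03

α₂ = 1 / (1 + [H⁺]/K2 + [H⁺]²/(K1K2)) = 1 / (1 + 10^+1.50 + 10^-0.08)
   = 1 / (1 + 31.623 + 0.83176) = 1/33.455 = 0.02989
[CO3²⁻] = α₂ × DIC = 0.02989 × 8.73 = 0.2610 mmol/kg
Ksp = 10^(−6.21) = 6.166×10^-7
Ω = [Ca²⁺][CO3²⁻]/Ksp = (9.53×10^-3)(2.610×10^-4) / 6.166×10^-7 = 4.03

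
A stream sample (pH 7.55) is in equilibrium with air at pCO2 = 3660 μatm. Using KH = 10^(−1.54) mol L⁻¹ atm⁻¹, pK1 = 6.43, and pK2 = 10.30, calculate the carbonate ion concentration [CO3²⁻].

[CO3²⁻] = 2.47 μmol/L

[CO2*] = KH · pCO2 = 10^(−1.54) × 3660×10^-6 = 1.056×10^-4 mol/L
α₀ = 1/(1 + K1/[H⁺] + K1K2/[H⁺]²) = 1/(1 + 10^+1.12 + 10^-1.63) = 0.07039
DIC = [CO2*]/α₀ = 1.056×10^-4 / 0.07039 = 1.500 mmol/L
[CO3²⁻] = α₂·DIC; α₂ = 0.001650, so [CO3²⁻] = 0.001650 × 1.500 = 0.00247 mmol/L = 2.47 μmol/L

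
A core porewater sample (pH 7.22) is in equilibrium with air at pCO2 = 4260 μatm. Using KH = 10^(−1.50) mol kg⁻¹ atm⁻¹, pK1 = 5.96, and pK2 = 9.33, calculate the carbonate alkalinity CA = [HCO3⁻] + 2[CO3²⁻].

[CO2*] = KH · pCO2 = 10^(−1.50) × 4260×10^-6 = 1.347×10^-4 mol/kg
α₀ = 1/(1 + K1/[H⁺] + K1K2/[H⁺]²) = 1/(1 + 10^+1.26 + 10^-0.85) = 0.05171
DIC = [CO2*]/α₀ = 1.347×10^-4 / 0.05171 = 2.605 mmol/kg
CA = (α₁ + 2α₂)·DIC = (0.9410 + 2×0.007304) × 2.605 = 2.49 mmol/kg

CA = 2.49 mmol/kg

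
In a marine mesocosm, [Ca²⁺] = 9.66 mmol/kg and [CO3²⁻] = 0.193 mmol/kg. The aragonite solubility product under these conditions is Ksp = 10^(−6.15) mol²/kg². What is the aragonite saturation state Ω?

Ksp = 10^(−6.15) = 7.079×10^-7
Ω = [Ca²⁺][CO3²⁻]/Ksp = (9.66×10^-3)(0.193×10^-3) / 7.079×10^-7 = 2.63

Ω = 2.63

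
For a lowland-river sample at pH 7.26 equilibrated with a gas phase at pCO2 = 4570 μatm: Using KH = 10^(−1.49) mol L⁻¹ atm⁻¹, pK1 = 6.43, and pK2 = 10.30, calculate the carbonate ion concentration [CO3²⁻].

[CO2*] = KH · pCO2 = 10^(−1.49) × 4570×10^-6 = 1.479×10^-4 mol/L
α₀ = 1/(1 + K1/[H⁺] + K1K2/[H⁺]²) = 1/(1 + 10^+0.83 + 10^-2.21) = 0.1287
DIC = [CO2*]/α₀ = 1.479×10^-4 / 0.1287 = 1.149 mmol/L
[CO3²⁻] = α₂·DIC; α₂ = 0.0007939, so [CO3²⁻] = 0.0007939 × 1.149 = 0.000912 mmol/L = 0.912 μmol/L

[CO3²⁻] = 0.912 μmol/L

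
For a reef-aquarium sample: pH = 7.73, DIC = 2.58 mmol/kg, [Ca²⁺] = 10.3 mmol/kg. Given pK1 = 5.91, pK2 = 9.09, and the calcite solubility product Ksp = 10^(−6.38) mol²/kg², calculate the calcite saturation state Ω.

α₂ = 1 / (1 + [H⁺]/K2 + [H⁺]²/(K1K2)) = 1 / (1 + 10^+1.36 + 10^-0.46)
   = 1 / (1 + 22.909 + 0.34674) = 1/24.255 = 0.04123
[CO3²⁻] = α₂ × DIC = 0.04123 × 2.58 = 0.1064 mmol/kg
Ksp = 10^(−6.38) = 4.169×10^-7
Ω = [Ca²⁺][CO3²⁻]/Ksp = (10.3×10^-3)(1.064×10^-4) / 4.169×10^-7 = 2.63

Ω = 2.63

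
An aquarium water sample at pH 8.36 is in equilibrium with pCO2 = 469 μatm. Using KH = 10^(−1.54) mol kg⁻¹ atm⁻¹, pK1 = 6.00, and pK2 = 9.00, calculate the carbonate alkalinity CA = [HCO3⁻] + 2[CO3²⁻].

CA = 4.52 mmol/kg

[CO2*] = KH · pCO2 = 10^(−1.54) × 469×10^-6 = 1.353×10^-5 mol/kg
α₀ = 1/(1 + K1/[H⁺] + K1K2/[H⁺]²) = 1/(1 + 10^+2.36 + 10^+1.72) = 0.003539
DIC = [CO2*]/α₀ = 1.353×10^-5 / 0.003539 = 3.822 mmol/kg
CA = (α₁ + 2α₂)·DIC = (0.8107 + 2×0.1857) × 3.822 = 4.52 mmol/kg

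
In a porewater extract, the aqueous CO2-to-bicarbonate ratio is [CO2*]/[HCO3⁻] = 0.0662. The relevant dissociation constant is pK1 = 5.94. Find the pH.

pH = 7.12

From K1 = [H⁺][HCO3⁻]/[CO2*]:  pH = pK1 − log₁₀([CO2*]/[HCO3⁻])
log₁₀(0.0662) = -1.179
pH = 5.94 − (-1.179) = 7.12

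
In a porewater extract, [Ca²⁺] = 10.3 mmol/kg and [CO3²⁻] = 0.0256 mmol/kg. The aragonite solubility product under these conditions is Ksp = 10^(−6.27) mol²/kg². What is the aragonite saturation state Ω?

Ω = 0.491

Ksp = 10^(−6.27) = 5.370×10^-7
Ω = [Ca²⁺][CO3²⁻]/Ksp = (10.3×10^-3)(0.0256×10^-3) / 5.370×10^-7 = 0.491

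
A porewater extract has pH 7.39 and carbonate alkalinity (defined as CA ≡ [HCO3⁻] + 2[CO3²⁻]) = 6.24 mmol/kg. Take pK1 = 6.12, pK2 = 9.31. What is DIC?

CA = [HCO3⁻] + 2[CO3²⁻] = (α₁ + 2α₂)·DIC
At pH 7.39: [H⁺]/K1 = 10^-1.27 = 0.053703, K2/[H⁺] = 10^-1.92 = 0.012023
α₁ = 1/(1 + 0.053703 + 0.012023) = 1/1.0657 = 0.9383; α₂ = α₁·K2/[H⁺] = 0.01128
α₁ + 2α₂ = 0.9609
DIC = CA / (α₁ + 2α₂) = 6.24 / 0.9609 = 6.49 mmol/kg

DIC = 6.49 mmol/kg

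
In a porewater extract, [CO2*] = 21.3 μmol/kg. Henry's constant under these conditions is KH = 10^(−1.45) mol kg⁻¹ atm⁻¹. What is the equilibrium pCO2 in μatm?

KH = 10^(−1.45) = 3.548×10^-2 mol kg⁻¹ atm⁻¹
pCO2 = [CO2*]/KH = 21.3×10^-6 / 3.548×10^-2 = 6.00×10^-4 atm = 600 μatm

pCO2 = 600 μatm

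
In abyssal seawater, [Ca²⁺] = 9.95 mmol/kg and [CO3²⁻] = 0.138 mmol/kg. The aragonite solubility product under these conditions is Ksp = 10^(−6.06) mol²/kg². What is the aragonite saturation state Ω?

Ω = 1.58

Ksp = 10^(−6.06) = 8.710×10^-7
Ω = [Ca²⁺][CO3²⁻]/Ksp = (9.95×10^-3)(0.138×10^-3) / 8.710×10^-7 = 1.58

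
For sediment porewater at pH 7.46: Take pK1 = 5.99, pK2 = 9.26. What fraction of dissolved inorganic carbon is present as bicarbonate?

α₁ = 1 / (1 + [H⁺]/K1 + K2/[H⁺]) = 1 / (1 + 10^-1.47 + 10^-1.80)
   = 1 / (1 + 0.033884 + 0.015849) = 1/1.0497 = 0.9526

α₁ = 0.953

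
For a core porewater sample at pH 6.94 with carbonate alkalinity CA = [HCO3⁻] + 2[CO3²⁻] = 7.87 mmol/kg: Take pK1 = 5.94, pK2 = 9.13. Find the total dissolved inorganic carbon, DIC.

DIC = 8.60 mmol/kg

CA = [HCO3⁻] + 2[CO3²⁻] = (α₁ + 2α₂)·DIC
At pH 6.94: [H⁺]/K1 = 10^-1.00 = 0.10000, K2/[H⁺] = 10^-2.19 = 0.0064565
α₁ = 1/(1 + 0.10000 + 0.0064565) = 1/1.1065 = 0.9038; α₂ = α₁·K2/[H⁺] = 0.005835
α₁ + 2α₂ = 0.9155
DIC = CA / (α₁ + 2α₂) = 7.87 / 0.9155 = 8.60 mmol/kg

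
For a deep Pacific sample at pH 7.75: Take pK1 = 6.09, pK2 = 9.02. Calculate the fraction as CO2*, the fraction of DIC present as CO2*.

α₀ = 1 / (1 + K1/[H⁺] + K1K2/[H⁺]²) = 1 / (1 + 10^+1.66 + 10^+0.39)
   = 1 / (1 + 45.709 + 2.4547) = 1/49.164 = 0.02034

α₀ = 0.0203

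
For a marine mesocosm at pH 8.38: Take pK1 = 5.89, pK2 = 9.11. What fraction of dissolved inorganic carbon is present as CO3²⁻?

α₂ = 1 / (1 + [H⁺]/K2 + [H⁺]²/(K1K2)) = 1 / (1 + 10^+0.73 + 10^-1.76)
   = 1 / (1 + 5.3703 + 0.017378) = 1/6.3877 = 0.1566

α₂ = 0.157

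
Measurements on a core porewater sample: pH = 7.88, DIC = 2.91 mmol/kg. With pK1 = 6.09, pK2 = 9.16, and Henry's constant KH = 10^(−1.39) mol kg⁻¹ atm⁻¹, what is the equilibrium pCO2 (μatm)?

α₀ = 1 / (1 + K1/[H⁺] + K1K2/[H⁺]²) = 1 / (1 + 10^+1.79 + 10^+0.51)
   = 1 / (1 + 61.660 + 3.2359) = 1/65.895 = 0.01518
[CO2*] = α₀ × DIC = 0.01518 × 2.91 = 0.04416 mmol/kg
pCO2 = [CO2*]/KH = 4.416×10^-5 / 4.074×10^-2 = 1080 μatm

pCO2 = 1080 μatm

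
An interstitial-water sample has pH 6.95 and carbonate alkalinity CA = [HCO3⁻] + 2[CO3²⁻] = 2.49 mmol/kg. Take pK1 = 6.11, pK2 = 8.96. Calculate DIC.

CA = [HCO3⁻] + 2[CO3²⁻] = (α₁ + 2α₂)·DIC
At pH 6.95: [H⁺]/K1 = 10^-0.84 = 0.14454, K2/[H⁺] = 10^-2.01 = 0.0097724
α₁ = 1/(1 + 0.14454 + 0.0097724) = 1/1.1543 = 0.8663; α₂ = α₁·K2/[H⁺] = 0.008466
α₁ + 2α₂ = 0.8832
DIC = CA / (α₁ + 2α₂) = 2.49 / 0.8832 = 2.82 mmol/kg

DIC = 2.82 mmol/kg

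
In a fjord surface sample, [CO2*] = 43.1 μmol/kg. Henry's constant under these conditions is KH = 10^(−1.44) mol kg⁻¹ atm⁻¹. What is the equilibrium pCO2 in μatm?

pCO2 = 1190 μatm

KH = 10^(−1.44) = 3.631×10^-2 mol kg⁻¹ atm⁻¹
pCO2 = [CO2*]/KH = 43.1×10^-6 / 3.631×10^-2 = 1.19×10^-3 atm = 1190 μatm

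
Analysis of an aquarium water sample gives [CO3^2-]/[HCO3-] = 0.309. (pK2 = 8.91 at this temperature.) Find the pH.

From K2 = [H⁺][CO3^2-]/[HCO3-]:  pH = pK2 + log₁₀([CO3^2-]/[HCO3-])
log₁₀(0.309) = -0.510
pH = 8.91 + (-0.510) = 8.40

pH = 8.40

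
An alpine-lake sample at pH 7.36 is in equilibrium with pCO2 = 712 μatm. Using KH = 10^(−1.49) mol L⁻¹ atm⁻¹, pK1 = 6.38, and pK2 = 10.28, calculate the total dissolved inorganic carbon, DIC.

DIC = 0.243 mmol/L

[CO2*] = KH · pCO2 = 10^(−1.49) × 712×10^-6 = 2.304×10^-5 mol/L
α₀ = 1/(1 + K1/[H⁺] + K1K2/[H⁺]²) = 1/(1 + 10^+0.98 + 10^-1.94) = 0.09468
DIC = [CO2*]/α₀ = 2.304×10^-5 / 0.09468 = 0.243 mmol/L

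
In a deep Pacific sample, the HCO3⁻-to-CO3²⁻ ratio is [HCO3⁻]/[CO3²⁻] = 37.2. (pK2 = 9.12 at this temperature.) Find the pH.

pH = 7.55

From K2 = [H⁺][CO3²⁻]/[HCO3⁻]:  pH = pK2 − log₁₀([HCO3⁻]/[CO3²⁻])
log₁₀(37.2) = +1.571
pH = 9.12 − (+1.571) = 7.55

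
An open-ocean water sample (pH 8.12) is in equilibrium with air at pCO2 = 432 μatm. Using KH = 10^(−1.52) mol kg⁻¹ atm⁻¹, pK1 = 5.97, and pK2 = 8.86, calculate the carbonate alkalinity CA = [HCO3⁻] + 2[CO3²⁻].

CA = 2.51 mmol/kg

[CO2*] = KH · pCO2 = 10^(−1.52) × 432×10^-6 = 1.305×10^-5 mol/kg
α₀ = 1/(1 + K1/[H⁺] + K1K2/[H⁺]²) = 1/(1 + 10^+2.15 + 10^+1.41) = 0.005954
DIC = [CO2*]/α₀ = 1.305×10^-5 / 0.005954 = 2.191 mmol/kg
CA = (α₁ + 2α₂)·DIC = (0.8410 + 2×0.1530) × 2.191 = 2.51 mmol/kg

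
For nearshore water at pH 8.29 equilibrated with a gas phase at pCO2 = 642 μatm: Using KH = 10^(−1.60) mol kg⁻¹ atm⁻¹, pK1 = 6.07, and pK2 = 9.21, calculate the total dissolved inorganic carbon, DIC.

DIC = 3.01 mmol/kg

[CO2*] = KH · pCO2 = 10^(−1.60) × 642×10^-6 = 1.613×10^-5 mol/kg
α₀ = 1/(1 + K1/[H⁺] + K1K2/[H⁺]²) = 1/(1 + 10^+2.22 + 10^+1.30) = 0.005350
DIC = [CO2*]/α₀ = 1.613×10^-5 / 0.005350 = 3.01 mmol/kg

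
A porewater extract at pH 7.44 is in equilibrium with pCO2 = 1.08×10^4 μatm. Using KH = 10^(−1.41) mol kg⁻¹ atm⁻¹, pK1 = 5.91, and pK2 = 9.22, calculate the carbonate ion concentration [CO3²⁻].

[CO3²⁻] = 0.236 mmol/kg

[CO2*] = KH · pCO2 = 10^(−1.41) × 1.08×10^4×10^-6 = 4.202×10^-4 mol/kg
α₀ = 1/(1 + K1/[H⁺] + K1K2/[H⁺]²) = 1/(1 + 10^+1.53 + 10^-0.25) = 0.02821
DIC = [CO2*]/α₀ = 4.202×10^-4 / 0.02821 = 14.89 mmol/kg
[CO3²⁻] = α₂·DIC; α₂ = 0.01586, so [CO3²⁻] = 0.01586 × 14.89 = 0.236 mmol/kg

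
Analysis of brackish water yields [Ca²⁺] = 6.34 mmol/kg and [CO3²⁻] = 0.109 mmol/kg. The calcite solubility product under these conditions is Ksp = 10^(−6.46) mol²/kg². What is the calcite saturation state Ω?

Ksp = 10^(−6.46) = 3.467×10^-7
Ω = [Ca²⁺][CO3²⁻]/Ksp = (6.34×10^-3)(0.109×10^-3) / 3.467×10^-7 = 1.99

Ω = 1.99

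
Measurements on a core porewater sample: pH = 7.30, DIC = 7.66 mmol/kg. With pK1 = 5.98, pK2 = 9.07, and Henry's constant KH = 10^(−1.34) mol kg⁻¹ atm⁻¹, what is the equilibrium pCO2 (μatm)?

pCO2 = 7530 μatm

α₀ = 1 / (1 + K1/[H⁺] + K1K2/[H⁺]²) = 1 / (1 + 10^+1.32 + 10^-0.45)
   = 1 / (1 + 20.893 + 0.35481) = 1/22.248 = 0.04495
[CO2*] = α₀ × DIC = 0.04495 × 7.66 = 0.3443 mmol/kg
pCO2 = [CO2*]/KH = 3.443×10^-4 / 4.571×10^-2 = 7530 μatm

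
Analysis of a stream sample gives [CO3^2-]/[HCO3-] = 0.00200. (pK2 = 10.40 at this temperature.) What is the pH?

From K2 = [H⁺][CO3^2-]/[HCO3-]:  pH = pK2 + log₁₀([CO3^2-]/[HCO3-])
log₁₀(0.00200) = -2.699
pH = 10.40 + (-2.699) = 7.70

pH = 7.70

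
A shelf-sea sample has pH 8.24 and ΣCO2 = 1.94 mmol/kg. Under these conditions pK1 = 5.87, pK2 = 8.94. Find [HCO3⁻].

α₁ = 1 / (1 + [H⁺]/K1 + K2/[H⁺]) = 1 / (1 + 10^-2.37 + 10^-0.70)
   = 1 / (1 + 0.0042658 + 0.19953) = 1/1.2038 = 0.8307
[HCO3⁻] = α₁ × DIC = 0.8307 × 1.94 = 1.61 mmol/kg

[HCO3⁻] = 1.61 mmol/kg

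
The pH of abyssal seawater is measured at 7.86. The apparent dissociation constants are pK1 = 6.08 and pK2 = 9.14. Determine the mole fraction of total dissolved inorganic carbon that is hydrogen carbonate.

α₁ = 1 / (1 + [H⁺]/K1 + K2/[H⁺]) = 1 / (1 + 10^-1.78 + 10^-1.28)
   = 1 / (1 + 0.016596 + 0.052481) = 1/1.0691 = 0.9354

α₁ = 0.935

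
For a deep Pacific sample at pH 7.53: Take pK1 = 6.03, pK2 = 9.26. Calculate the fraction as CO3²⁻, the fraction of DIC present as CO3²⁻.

α₂ = 1 / (1 + [H⁺]/K2 + [H⁺]²/(K1K2)) = 1 / (1 + 10^+1.73 + 10^+0.23)
   = 1 / (1 + 53.703 + 1.6982) = 1/56.401 = 0.01773

α₂ = 0.0177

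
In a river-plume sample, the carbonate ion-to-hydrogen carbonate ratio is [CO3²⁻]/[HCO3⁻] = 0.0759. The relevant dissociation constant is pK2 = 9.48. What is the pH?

From K2 = [H⁺][CO3²⁻]/[HCO3⁻]:  pH = pK2 + log₁₀([CO3²⁻]/[HCO3⁻])
log₁₀(0.0759) = -1.120
pH = 9.48 + (-1.120) = 8.36

pH = 8.36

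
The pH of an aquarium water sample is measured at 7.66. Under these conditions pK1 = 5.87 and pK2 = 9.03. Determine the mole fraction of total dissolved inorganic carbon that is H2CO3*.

α₀ = 0.0153

α₀ = 1 / (1 + K1/[H⁺] + K1K2/[H⁺]²) = 1 / (1 + 10^+1.79 + 10^+0.42)
   = 1 / (1 + 61.660 + 2.6303) = 1/65.290 = 0.01532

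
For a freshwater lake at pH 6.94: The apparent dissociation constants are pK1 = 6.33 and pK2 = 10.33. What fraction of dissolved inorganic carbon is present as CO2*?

α₀ = 0.197

α₀ = 1 / (1 + K1/[H⁺] + K1K2/[H⁺]²) = 1 / (1 + 10^+0.61 + 10^-2.78)
   = 1 / (1 + 4.0738 + 0.0016596) = 1/5.0755 = 0.1970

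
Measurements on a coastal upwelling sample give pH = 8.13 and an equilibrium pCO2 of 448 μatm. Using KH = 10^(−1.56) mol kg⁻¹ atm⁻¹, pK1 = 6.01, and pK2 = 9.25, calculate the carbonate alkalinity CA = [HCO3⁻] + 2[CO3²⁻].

[CO2*] = KH · pCO2 = 10^(−1.56) × 448×10^-6 = 1.234×10^-5 mol/kg
α₀ = 1/(1 + K1/[H⁺] + K1K2/[H⁺]²) = 1/(1 + 10^+2.12 + 10^+1.00) = 0.007002
DIC = [CO2*]/α₀ = 1.234×10^-5 / 0.007002 = 1.762 mmol/kg
CA = (α₁ + 2α₂)·DIC = (0.9230 + 2×0.07002) × 1.762 = 1.87 mmol/kg

CA = 1.87 mmol/kg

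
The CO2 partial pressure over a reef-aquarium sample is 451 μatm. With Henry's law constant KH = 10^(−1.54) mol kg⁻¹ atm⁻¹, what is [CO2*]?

KH = 10^(−1.54) = 2.884×10^-2 mol kg⁻¹ atm⁻¹
[CO2*] = KH · pCO2 = 2.884×10^-2 × 451×10^-6 atm = 1.30×10^-5 mol/kg

[CO2*] = 13.0 μmol/kg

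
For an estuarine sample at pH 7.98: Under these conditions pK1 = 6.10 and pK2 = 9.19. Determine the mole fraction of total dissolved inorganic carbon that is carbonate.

α₂ = 0.0574

α₂ = 1 / (1 + [H⁺]/K2 + [H⁺]²/(K1K2)) = 1 / (1 + 10^+1.21 + 10^-0.67)
   = 1 / (1 + 16.218 + 0.21380) = 1/17.432 = 0.05737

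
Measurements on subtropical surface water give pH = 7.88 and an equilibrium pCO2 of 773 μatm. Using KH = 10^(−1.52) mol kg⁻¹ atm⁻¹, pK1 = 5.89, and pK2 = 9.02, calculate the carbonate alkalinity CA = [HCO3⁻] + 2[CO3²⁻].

[CO2*] = KH · pCO2 = 10^(−1.52) × 773×10^-6 = 2.334×10^-5 mol/kg
α₀ = 1/(1 + K1/[H⁺] + K1K2/[H⁺]²) = 1/(1 + 10^+1.99 + 10^+0.85) = 0.009452
DIC = [CO2*]/α₀ = 2.334×10^-5 / 0.009452 = 2.470 mmol/kg
CA = (α₁ + 2α₂)·DIC = (0.9236 + 2×0.06691) × 2.470 = 2.61 mmol/kg

CA = 2.61 mmol/kg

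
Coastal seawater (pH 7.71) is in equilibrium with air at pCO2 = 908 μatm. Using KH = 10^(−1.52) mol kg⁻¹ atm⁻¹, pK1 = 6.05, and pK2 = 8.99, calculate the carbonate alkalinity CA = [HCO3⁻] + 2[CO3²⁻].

[CO2*] = KH · pCO2 = 10^(−1.52) × 908×10^-6 = 2.742×10^-5 mol/kg
α₀ = 1/(1 + K1/[H⁺] + K1K2/[H⁺]²) = 1/(1 + 10^+1.66 + 10^+0.38) = 0.02036
DIC = [CO2*]/α₀ = 2.742×10^-5 / 0.02036 = 1.347 mmol/kg
CA = (α₁ + 2α₂)·DIC = (0.9308 + 2×0.04885) × 1.347 = 1.38 mmol/kg

CA = 1.38 mmol/kg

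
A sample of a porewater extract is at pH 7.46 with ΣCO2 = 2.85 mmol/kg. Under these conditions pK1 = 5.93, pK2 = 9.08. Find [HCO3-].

α₁ = 1 / (1 + [H⁺]/K1 + K2/[H⁺]) = 1 / (1 + 10^-1.53 + 10^-1.62)
   = 1 / (1 + 0.029512 + 0.023988) = 1/1.0535 = 0.9492
[HCO3⁻] = α₁ × DIC = 0.9492 × 2.85 = 2.71 mmol/kg

[HCO3⁻] = 2.71 mmol/kg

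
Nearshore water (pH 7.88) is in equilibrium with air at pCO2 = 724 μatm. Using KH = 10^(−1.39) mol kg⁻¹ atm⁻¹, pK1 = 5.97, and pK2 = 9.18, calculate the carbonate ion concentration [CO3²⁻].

[CO3²⁻] = 0.120 mmol/kg

[CO2*] = KH · pCO2 = 10^(−1.39) × 724×10^-6 = 2.949×10^-5 mol/kg
α₀ = 1/(1 + K1/[H⁺] + K1K2/[H⁺]²) = 1/(1 + 10^+1.91 + 10^+0.61) = 0.01158
DIC = [CO2*]/α₀ = 2.949×10^-5 / 0.01158 = 2.547 mmol/kg
[CO3²⁻] = α₂·DIC; α₂ = 0.04717, so [CO3²⁻] = 0.04717 × 2.547 = 0.120 mmol/kg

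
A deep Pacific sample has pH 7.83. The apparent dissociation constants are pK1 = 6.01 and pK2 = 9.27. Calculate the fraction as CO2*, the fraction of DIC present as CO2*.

α₀ = 0.0144

α₀ = 1 / (1 + K1/[H⁺] + K1K2/[H⁺]²) = 1 / (1 + 10^+1.82 + 10^+0.38)
   = 1 / (1 + 66.069 + 2.3988) = 1/69.468 = 0.01440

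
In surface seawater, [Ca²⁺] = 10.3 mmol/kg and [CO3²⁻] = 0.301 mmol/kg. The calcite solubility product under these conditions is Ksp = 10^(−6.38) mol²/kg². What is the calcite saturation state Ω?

Ksp = 10^(−6.38) = 4.169×10^-7
Ω = [Ca²⁺][CO3²⁻]/Ksp = (10.3×10^-3)(0.301×10^-3) / 4.169×10^-7 = 7.44

Ω = 7.44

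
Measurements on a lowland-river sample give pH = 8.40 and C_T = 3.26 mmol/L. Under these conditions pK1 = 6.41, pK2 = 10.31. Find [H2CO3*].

α₀ = 1 / (1 + K1/[H⁺] + K1K2/[H⁺]²) = 1 / (1 + 10^+1.99 + 10^+0.08)
   = 1 / (1 + 97.724 + 1.2023) = 1/99.926 = 0.01001
[CO2*] = α₀ × DIC = 0.01001 × 3.26 = 0.0326 mmol/L

[CO2*] = 0.0326 mmol/L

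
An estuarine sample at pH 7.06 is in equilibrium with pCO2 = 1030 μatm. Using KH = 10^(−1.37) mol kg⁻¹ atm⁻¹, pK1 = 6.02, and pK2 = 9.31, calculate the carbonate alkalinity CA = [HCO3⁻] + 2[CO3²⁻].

[CO2*] = KH · pCO2 = 10^(−1.37) × 1030×10^-6 = 4.394×10^-5 mol/kg
α₀ = 1/(1 + K1/[H⁺] + K1K2/[H⁺]²) = 1/(1 + 10^+1.04 + 10^-1.21) = 0.08315
DIC = [CO2*]/α₀ = 4.394×10^-5 / 0.08315 = 0.5284 mmol/kg
CA = (α₁ + 2α₂)·DIC = (0.9117 + 2×0.005127) × 0.5284 = 0.487 mmol/kg

CA = 0.487 mmol/kg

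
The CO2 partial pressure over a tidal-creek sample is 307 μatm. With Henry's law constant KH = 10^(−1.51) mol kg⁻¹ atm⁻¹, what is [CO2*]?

[CO2*] = 9.49 μmol/kg

KH = 10^(−1.51) = 3.090×10^-2 mol kg⁻¹ atm⁻¹
[CO2*] = KH · pCO2 = 3.090×10^-2 × 307×10^-6 atm = 9.49×10^-6 mol/kg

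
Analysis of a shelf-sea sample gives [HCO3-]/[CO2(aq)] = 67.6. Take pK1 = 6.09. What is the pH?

pH = 7.92

From K1 = [H⁺][HCO3-]/[CO2(aq)]:  pH = pK1 + log₁₀([HCO3-]/[CO2(aq)])
log₁₀(67.6) = +1.830
pH = 6.09 + (+1.830) = 7.92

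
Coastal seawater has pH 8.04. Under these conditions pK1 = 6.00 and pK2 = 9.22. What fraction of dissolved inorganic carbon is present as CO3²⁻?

α₂ = 1 / (1 + [H⁺]/K2 + [H⁺]²/(K1K2)) = 1 / (1 + 10^+1.18 + 10^-0.86)
   = 1 / (1 + 15.136 + 0.13804) = 1/16.274 = 0.06145

α₂ = 0.0614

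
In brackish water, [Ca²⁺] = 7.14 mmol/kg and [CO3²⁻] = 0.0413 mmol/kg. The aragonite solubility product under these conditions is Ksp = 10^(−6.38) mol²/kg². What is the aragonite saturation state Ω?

Ω = 0.707

Ksp = 10^(−6.38) = 4.169×10^-7
Ω = [Ca²⁺][CO3²⁻]/Ksp = (7.14×10^-3)(0.0413×10^-3) / 4.169×10^-7 = 0.707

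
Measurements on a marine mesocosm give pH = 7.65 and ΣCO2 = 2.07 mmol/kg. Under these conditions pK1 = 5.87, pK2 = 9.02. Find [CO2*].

α₀ = 1 / (1 + K1/[H⁺] + K1K2/[H⁺]²) = 1 / (1 + 10^+1.78 + 10^+0.41)
   = 1 / (1 + 60.256 + 2.5704) = 1/63.826 = 0.01567
[CO2*] = α₀ × DIC = 0.01567 × 2.07 = 0.0324 mmol/kg

[CO2*] = 0.0324 mmol/kg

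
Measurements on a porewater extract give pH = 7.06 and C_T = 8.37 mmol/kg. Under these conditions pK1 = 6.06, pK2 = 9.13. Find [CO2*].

[CO2*] = 0.755 mmol/kg

α₀ = 1 / (1 + K1/[H⁺] + K1K2/[H⁺]²) = 1 / (1 + 10^+1.00 + 10^-1.07)
   = 1 / (1 + 10.000 + 0.085114) = 1/11.085 = 0.09021
[CO2*] = α₀ × DIC = 0.09021 × 8.37 = 0.755 mmol/kg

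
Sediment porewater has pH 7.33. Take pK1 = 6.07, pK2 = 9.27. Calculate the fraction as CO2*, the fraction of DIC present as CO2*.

α₀ = 0.0515

α₀ = 1 / (1 + K1/[H⁺] + K1K2/[H⁺]²) = 1 / (1 + 10^+1.26 + 10^-0.68)
   = 1 / (1 + 18.197 + 0.20893) = 1/19.406 = 0.05153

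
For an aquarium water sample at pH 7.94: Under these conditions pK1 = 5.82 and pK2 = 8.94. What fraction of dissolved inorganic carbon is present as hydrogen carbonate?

α₁ = 0.903

α₁ = 1 / (1 + [H⁺]/K1 + K2/[H⁺]) = 1 / (1 + 10^-2.12 + 10^-1.00)
   = 1 / (1 + 0.0075858 + 0.10000) = 1/1.1076 = 0.9029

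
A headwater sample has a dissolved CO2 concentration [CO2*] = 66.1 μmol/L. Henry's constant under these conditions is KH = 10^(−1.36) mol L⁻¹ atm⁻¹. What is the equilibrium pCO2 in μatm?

KH = 10^(−1.36) = 4.365×10^-2 mol L⁻¹ atm⁻¹
pCO2 = [CO2*]/KH = 66.1×10^-6 / 4.365×10^-2 = 1.51×10^-3 atm = 1510 μatm

pCO2 = 1510 μatm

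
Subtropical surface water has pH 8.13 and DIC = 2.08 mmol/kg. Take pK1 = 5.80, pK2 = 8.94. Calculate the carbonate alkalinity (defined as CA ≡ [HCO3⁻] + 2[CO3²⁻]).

CA = 2.35 mmol/kg

CA = [HCO3⁻] + 2[CO3²⁻] = (α₁ + 2α₂)·DIC
At pH 8.13: [H⁺]/K1 = 10^-2.33 = 0.0046774, K2/[H⁺] = 10^-0.81 = 0.15488
α₁ = 1/(1 + 0.0046774 + 0.15488) = 1/1.1596 = 0.8624; α₂ = α₁·K2/[H⁺] = 0.1336
α₁ + 2α₂ = 1.1295
CA = 1.1295 × 2.08 = 2.35 mmol/kg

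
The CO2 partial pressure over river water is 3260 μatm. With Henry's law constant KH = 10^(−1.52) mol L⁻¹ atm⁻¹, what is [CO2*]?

[CO2*] = 98.5 μmol/L

KH = 10^(−1.52) = 3.020×10^-2 mol L⁻¹ atm⁻¹
[CO2*] = KH · pCO2 = 3.020×10^-2 × 3260×10^-6 atm = 9.85×10^-5 mol/L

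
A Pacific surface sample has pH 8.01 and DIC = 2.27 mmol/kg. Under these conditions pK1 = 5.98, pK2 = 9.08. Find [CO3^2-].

[CO3²⁻] = 0.177 mmol/kg

α₂ = 1 / (1 + [H⁺]/K2 + [H⁺]²/(K1K2)) = 1 / (1 + 10^+1.07 + 10^-0.96)
   = 1 / (1 + 11.749 + 0.10965) = 1/12.859 = 0.07777
[CO3²⁻] = α₂ × DIC = 0.07777 × 2.27 = 0.177 mmol/kg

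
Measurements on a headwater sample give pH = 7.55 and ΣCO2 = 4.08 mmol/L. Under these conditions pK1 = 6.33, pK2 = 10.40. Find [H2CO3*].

[CO2*] = 0.232 mmol/L

α₀ = 1 / (1 + K1/[H⁺] + K1K2/[H⁺]²) = 1 / (1 + 10^+1.22 + 10^-1.63)
   = 1 / (1 + 16.596 + 0.023442) = 1/17.619 = 0.05676
[CO2*] = α₀ × DIC = 0.05676 × 4.08 = 0.232 mmol/L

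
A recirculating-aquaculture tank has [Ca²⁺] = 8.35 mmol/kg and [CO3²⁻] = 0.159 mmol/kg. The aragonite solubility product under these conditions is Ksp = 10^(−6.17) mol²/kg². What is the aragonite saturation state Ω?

Ω = 1.96

Ksp = 10^(−6.17) = 6.761×10^-7
Ω = [Ca²⁺][CO3²⁻]/Ksp = (8.35×10^-3)(0.159×10^-3) / 6.761×10^-7 = 1.96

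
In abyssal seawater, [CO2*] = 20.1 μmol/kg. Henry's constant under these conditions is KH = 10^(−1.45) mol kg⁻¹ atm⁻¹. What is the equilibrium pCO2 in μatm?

pCO2 = 566 μatm

KH = 10^(−1.45) = 3.548×10^-2 mol kg⁻¹ atm⁻¹
pCO2 = [CO2*]/KH = 20.1×10^-6 / 3.548×10^-2 = 5.66×10^-4 atm = 566 μatm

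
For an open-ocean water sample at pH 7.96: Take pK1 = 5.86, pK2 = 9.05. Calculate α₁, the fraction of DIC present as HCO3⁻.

α₁ = 1 / (1 + [H⁺]/K1 + K2/[H⁺]) = 1 / (1 + 10^-2.10 + 10^-1.09)
   = 1 / (1 + 0.0079433 + 0.081283) = 1/1.0892 = 0.9181

α₁ = 0.918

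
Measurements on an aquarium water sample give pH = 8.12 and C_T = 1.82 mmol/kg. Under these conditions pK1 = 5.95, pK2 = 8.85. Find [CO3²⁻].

α₂ = 1 / (1 + [H⁺]/K2 + [H⁺]²/(K1K2)) = 1 / (1 + 10^+0.73 + 10^-1.44)
   = 1 / (1 + 5.3703 + 0.036308) = 1/6.4066 = 0.1561
[CO3²⁻] = α₂ × DIC = 0.1561 × 1.82 = 0.284 mmol/kg

[CO3²⁻] = 0.284 mmol/kg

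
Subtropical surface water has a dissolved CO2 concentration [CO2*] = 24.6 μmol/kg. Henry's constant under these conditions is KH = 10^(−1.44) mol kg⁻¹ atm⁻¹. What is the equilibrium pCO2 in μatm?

KH = 10^(−1.44) = 3.631×10^-2 mol kg⁻¹ atm⁻¹
pCO2 = [CO2*]/KH = 24.6×10^-6 / 3.631×10^-2 = 6.78×10^-4 atm = 678 μatm

pCO2 = 678 μatm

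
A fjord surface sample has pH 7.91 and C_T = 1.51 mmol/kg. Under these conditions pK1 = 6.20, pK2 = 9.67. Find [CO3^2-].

α₂ = 1 / (1 + [H⁺]/K2 + [H⁺]²/(K1K2)) = 1 / (1 + 10^+1.76 + 10^+0.05)
   = 1 / (1 + 57.544 + 1.1220) = 1/59.666 = 0.01676
[CO3²⁻] = α₂ × DIC = 0.01676 × 1.51 = 0.0253 mmol/kg

[CO3²⁻] = 0.0253 mmol/kg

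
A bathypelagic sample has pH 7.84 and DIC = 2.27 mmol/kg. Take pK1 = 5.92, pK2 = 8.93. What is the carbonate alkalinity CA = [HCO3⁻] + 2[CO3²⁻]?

CA = [HCO3⁻] + 2[CO3²⁻] = (α₁ + 2α₂)·DIC
At pH 7.84: [H⁺]/K1 = 10^-1.92 = 0.012023, K2/[H⁺] = 10^-1.09 = 0.081283
α₁ = 1/(1 + 0.012023 + 0.081283) = 1/1.0933 = 0.9147; α₂ = α₁·K2/[H⁺] = 0.07435
α₁ + 2α₂ = 1.0633
CA = 1.0633 × 2.27 = 2.41 mmol/kg

CA = 2.41 mmol/kg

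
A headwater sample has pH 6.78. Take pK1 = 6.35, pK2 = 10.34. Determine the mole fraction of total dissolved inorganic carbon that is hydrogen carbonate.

α₁ = 1 / (1 + [H⁺]/K1 + K2/[H⁺]) = 1 / (1 + 10^-0.43 + 10^-3.56)
   = 1 / (1 + 0.37154 + 0.00027542) = 1/1.3718 = 0.7290

α₁ = 0.729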